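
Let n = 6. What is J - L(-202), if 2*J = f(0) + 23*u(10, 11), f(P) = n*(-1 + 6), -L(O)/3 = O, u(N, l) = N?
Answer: -476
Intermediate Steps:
L(O) = -3*O
f(P) = 30 (f(P) = 6*(-1 + 6) = 6*5 = 30)
J = 130 (J = (30 + 23*10)/2 = (30 + 230)/2 = (½)*260 = 130)
J - L(-202) = 130 - (-3)*(-202) = 130 - 1*606 = 130 - 606 = -476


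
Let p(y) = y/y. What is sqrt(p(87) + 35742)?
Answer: sqrt(35743) ≈ 189.06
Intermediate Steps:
p(y) = 1
sqrt(p(87) + 35742) = sqrt(1 + 35742) = sqrt(35743)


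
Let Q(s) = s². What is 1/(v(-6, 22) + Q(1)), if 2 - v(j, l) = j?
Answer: ⅑ ≈ 0.11111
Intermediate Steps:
v(j, l) = 2 - j
1/(v(-6, 22) + Q(1)) = 1/((2 - 1*(-6)) + 1²) = 1/((2 + 6) + 1) = 1/(8 + 1) = 1/9 = ⅑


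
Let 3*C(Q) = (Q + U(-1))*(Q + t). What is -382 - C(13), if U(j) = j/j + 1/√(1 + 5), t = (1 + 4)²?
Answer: -1678/3 - 19*√6/9 ≈ -564.50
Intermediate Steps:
t = 25 (t = 5² = 25)
U(j) = 1 + √6/6 (U(j) = 1 + 1/√6 = 1 + 1*(√6/6) = 1 + √6/6)
C(Q) = (25 + Q)*(1 + Q + √6/6)/3 (C(Q) = ((Q + (1 + √6/6))*(Q + 25))/3 = ((1 + Q + √6/6)*(25 + Q))/3 = ((25 + Q)*(1 + Q + √6/6))/3 = (25 + Q)*(1 + Q + √6/6)/3)
-382 - C(13) = -382 - (25/3 + (⅓)*13² + 25*√6/18 + (26/3)*13 + (1/18)*13*√6) = -382 - (25/3 + (⅓)*169 + 25*√6/18 + 338/3 + 13*√6/18) = -382 - (25/3 + 169/3 + 25*√6/18 + 338/3 + 13*√6/18) = -382 - (532/3 + 19*√6/9) = -382 + (-532/3 - 19*√6/9) = -1678/3 - 19*√6/9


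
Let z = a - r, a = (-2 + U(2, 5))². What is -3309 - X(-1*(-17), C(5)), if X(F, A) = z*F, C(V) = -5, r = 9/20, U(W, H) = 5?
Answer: -69087/20 ≈ -3454.4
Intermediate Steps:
r = 9/20 (r = 9*(1/20) = 9/20 ≈ 0.45000)
a = 9 (a = (-2 + 5)² = 3² = 9)
z = 171/20 (z = 9 - 1*9/20 = 9 - 9/20 = 171/20 ≈ 8.5500)
X(F, A) = 171*F/20
-3309 - X(-1*(-17), C(5)) = -3309 - 171*(-1*(-17))/20 = -3309 - 171*17/20 = -3309 - 1*2907/20 = -3309 - 2907/20 = -69087/20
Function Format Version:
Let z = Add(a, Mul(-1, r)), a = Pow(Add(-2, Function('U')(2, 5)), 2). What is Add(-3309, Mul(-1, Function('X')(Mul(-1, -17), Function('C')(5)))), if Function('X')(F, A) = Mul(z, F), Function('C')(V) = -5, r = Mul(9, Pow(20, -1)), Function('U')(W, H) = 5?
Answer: Rational(-69087, 20) ≈ -3454.4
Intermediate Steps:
r = Rational(9, 20) (r = Mul(9, Rational(1, 20)) = Rational(9, 20) ≈ 0.45000)
a = 9 (a = Pow(Add(-2, 5), 2) = Pow(3, 2) = 9)
z = Rational(171, 20) (z = Add(9, Mul(-1, Rational(9, 20))) = Add(9, Rational(-9, 20)) = Rational(171, 20) ≈ 8.5500)
Function('X')(F, A) = Mul(Rational(171, 20), F)
Add(-3309, Mul(-1, Function('X')(Mul(-1, -17), Function('C')(5)))) = Add(-3309, Mul(-1, Mul(Rational(171, 20), Mul(-1, -17)))) = Add(-3309, Mul(-1, Mul(Rational(171, 20), 17))) = Add(-3309, Mul(-1, Rational(2907, 20))) = Add(-3309, Rational(-2907, 20)) = Rational(-69087, 20)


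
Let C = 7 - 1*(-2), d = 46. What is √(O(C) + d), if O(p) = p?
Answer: √55 ≈ 7.4162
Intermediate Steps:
C = 9 (C = 7 + 2 = 9)
√(O(C) + d) = √(9 + 46) = √55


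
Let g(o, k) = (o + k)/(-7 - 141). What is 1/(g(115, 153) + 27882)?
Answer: 37/1031567 ≈ 3.5868e-5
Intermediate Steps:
g(o, k) = -k/148 - o/148 (g(o, k) = (k + o)/(-148) = (k + o)*(-1/148) = -k/148 - o/148)
1/(g(115, 153) + 27882) = 1/((-1/148*153 - 1/148*115) + 27882) = 1/((-153/148 - 115/148) + 27882) = 1/(-67/37 + 27882) = 1/(1031567/37) = 37/1031567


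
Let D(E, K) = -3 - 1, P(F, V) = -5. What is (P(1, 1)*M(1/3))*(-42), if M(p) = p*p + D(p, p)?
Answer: -2450/3 ≈ -816.67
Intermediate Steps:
D(E, K) = -4
M(p) = -4 + p² (M(p) = p*p - 4 = p² - 4 = -4 + p²)
(P(1, 1)*M(1/3))*(-42) = -5*(-4 + (1/3)²)*(-42) = -5*(-4 + (1*(⅓))²)*(-42) = -5*(-4 + (⅓)²)*(-42) = -5*(-4 + ⅑)*(-42) = -5*(-35/9)*(-42) = (175/9)*(-42) = -2450/3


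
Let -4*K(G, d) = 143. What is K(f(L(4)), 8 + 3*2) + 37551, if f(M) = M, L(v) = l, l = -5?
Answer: 150061/4 ≈ 37515.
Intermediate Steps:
L(v) = -5
K(G, d) = -143/4 (K(G, d) = -¼*143 = -143/4)
K(f(L(4)), 8 + 3*2) + 37551 = -143/4 + 37551 = 150061/4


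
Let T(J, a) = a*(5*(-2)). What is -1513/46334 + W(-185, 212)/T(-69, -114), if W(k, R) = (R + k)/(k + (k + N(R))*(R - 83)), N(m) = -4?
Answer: -7062196523/216265798360 ≈ -0.032655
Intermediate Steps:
T(J, a) = -10*a (T(J, a) = a*(-10) = -10*a)
W(k, R) = (R + k)/(k + (-83 + R)*(-4 + k)) (W(k, R) = (R + k)/(k + (k - 4)*(R - 83)) = (R + k)/(k + (-4 + k)*(-83 + R)) = (R + k)/(k + (-83 + R)*(-4 + k)))
-1513/46334 + W(-185, 212)/T(-69, -114) = -1513/46334 + ((212 - 185)/(332 - 82*(-185) - 4*212 + 212*(-185)))/((-10*(-114))) = -1513*1/46334 + (27/(332 + 15170 - 848 - 39220))/1140 = -1513/46334 + (27/(-24566))*(1/1140) = -1513/46334 - 1/24566*27*(1/1140) = -1513/46334 - 27/24566*1/1140 = -1513/46334 - 9/9335080 = -7062196523/216265798360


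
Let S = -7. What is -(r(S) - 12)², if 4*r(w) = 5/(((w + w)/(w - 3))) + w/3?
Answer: -241081/1764 ≈ -136.67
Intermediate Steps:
r(w) = w/12 + 5*(-3 + w)/(8*w) (r(w) = (5/(((w + w)/(w - 3))) + w/3)/4 = (5/(((2*w)/(-3 + w))) + w*(⅓))/4 = (5/((2*w/(-3 + w))) + w/3)/4 = (5*((-3 + w)/(2*w)) + w/3)/4 = (5*(-3 + w)/(2*w) + w/3)/4 = (w/3 + 5*(-3 + w)/(2*w))/4 = w/12 + 5*(-3 + w)/(8*w))
-(r(S) - 12)² = -((1/24)*(-45 - 7*(15 + 2*(-7)))/(-7) - 12)² = -((1/24)*(-⅐)*(-45 - 7*(15 - 14)) - 12)² = -((1/24)*(-⅐)*(-45 - 7*1) - 12)² = -((1/24)*(-⅐)*(-45 - 7) - 12)² = -((1/24)*(-⅐)*(-52) - 12)² = -(13/42 - 12)² = -(-491/42)² = -1*241081/1764 = -241081/1764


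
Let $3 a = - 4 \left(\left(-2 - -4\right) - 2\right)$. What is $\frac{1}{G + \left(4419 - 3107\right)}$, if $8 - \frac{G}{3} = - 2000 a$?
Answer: $\frac{1}{1336} \approx 0.0007485$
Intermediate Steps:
$a = 0$ ($a = \frac{\left(-4\right) \left(\left(-2 - -4\right) - 2\right)}{3} = \frac{\left(-4\right) \left(\left(-2 + 4\right) - 2\right)}{3} = \frac{\left(-4\right) \left(2 - 2\right)}{3} = \frac{\left(-4\right) 0}{3} = \frac{1}{3} \cdot 0 = 0$)
$G = 24$ ($G = 24 - 3 \left(\left(-2000\right) 0\right) = 24 - 0 = 24 + 0 = 24$)
$\frac{1}{G + \left(4419 - 3107\right)} = \frac{1}{24 + \left(4419 - 3107\right)} = \frac{1}{24 + 1312} = \frac{1}{1336}$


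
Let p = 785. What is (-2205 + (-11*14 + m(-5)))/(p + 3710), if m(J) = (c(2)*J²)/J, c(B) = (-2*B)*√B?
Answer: -2359/4495 + 4*√2/899 ≈ -0.51851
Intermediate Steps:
c(B) = -2*B^(3/2)
m(J) = -4*J*√2 (m(J) = ((-4*√2)*J²)/J = (-4*√2*J²)/J = -4*J*√2)
(-2205 + (-11*14 + m(-5)))/(p + 3710) = (-2205 + (-11*14 - 4*(-5)*√2))/(785 + 3710) = (-2205 + (-154 + 20*√2))/4495 = (-2359 + 20*√2)*(1/4495) = -2359/4495 + 4*√2/899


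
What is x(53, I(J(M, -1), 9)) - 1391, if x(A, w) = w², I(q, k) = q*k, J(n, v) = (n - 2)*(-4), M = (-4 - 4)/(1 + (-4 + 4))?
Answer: 128209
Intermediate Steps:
M = -8 (M = -8/(1 + 0) = -8/1 = -8*1 = -8)
J(n, v) = 8 - 4*n (J(n, v) = (-2 + n)*(-4) = 8 - 4*n)
I(q, k) = k*q
x(53, I(J(M, -1), 9)) - 1391 = (9*(8 - 4*(-8)))² - 1391 = (9*(8 + 32))² - 1391 = (9*40)² - 1391 = 360² - 1391 = 129600 - 1391 = 128209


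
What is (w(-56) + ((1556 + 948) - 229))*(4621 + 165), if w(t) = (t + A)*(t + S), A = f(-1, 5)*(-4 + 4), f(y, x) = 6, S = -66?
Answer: 43586102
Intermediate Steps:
A = 0 (A = 6*(-4 + 4) = 6*0 = 0)
w(t) = t*(-66 + t) (w(t) = (t + 0)*(t - 66) = t*(-66 + t))
(w(-56) + ((1556 + 948) - 229))*(4621 + 165) = (-56*(-66 - 56) + ((1556 + 948) - 229))*(4621 + 165) = (-56*(-122) + (2504 - 229))*4786 = (6832 + 2275)*4786 = 9107*4786 = 43586102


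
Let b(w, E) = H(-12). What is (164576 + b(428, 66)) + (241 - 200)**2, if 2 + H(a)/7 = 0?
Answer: 166243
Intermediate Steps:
H(a) = -14 (H(a) = -14 + 7*0 = -14 + 0 = -14)
b(w, E) = -14
(164576 + b(428, 66)) + (241 - 200)**2 = (164576 - 14) + (241 - 200)**2 = 164562 + 41**2 = 164562 + 1681 = 166243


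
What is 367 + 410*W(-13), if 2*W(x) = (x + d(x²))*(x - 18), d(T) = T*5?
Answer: -5286993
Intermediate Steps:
d(T) = 5*T
W(x) = (-18 + x)*(x + 5*x²)/2 (W(x) = ((x + 5*x²)*(x - 18))/2 = ((x + 5*x²)*(-18 + x))/2 = ((-18 + x)*(x + 5*x²))/2 = (-18 + x)*(x + 5*x²)/2)
367 + 410*W(-13) = 367 + 410*((½)*(-13)*(-18 - 89*(-13) + 5*(-13)²)) = 367 + 410*((½)*(-13)*(-18 + 1157 + 5*169)) = 367 + 410*((½)*(-13)*(-18 + 1157 + 845)) = 367 + 410*((½)*(-13)*1984) = 367 + 410*(-12896) = 367 - 5287360 = -5286993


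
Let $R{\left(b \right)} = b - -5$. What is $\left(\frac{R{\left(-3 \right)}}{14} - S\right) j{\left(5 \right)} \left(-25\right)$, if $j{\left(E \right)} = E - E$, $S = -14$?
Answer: $0$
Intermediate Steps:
$R{\left(b \right)} = 5 + b$ ($R{\left(b \right)} = b + 5 = 5 + b$)
$j{\left(E \right)} = 0$
$\left(\frac{R{\left(-3 \right)}}{14} - S\right) j{\left(5 \right)} \left(-25\right) = \left(\frac{5 - 3}{14} - -14\right) 0 \left(-25\right) = \left(2 \cdot \frac{1}{14} + 14\right) 0 \left(-25\right) = \left(\frac{1}{7} + 14\right) 0 \left(-25\right) = \frac{99}{7} \cdot 0 \left(-25\right) = 0 \left(-25\right) = 0$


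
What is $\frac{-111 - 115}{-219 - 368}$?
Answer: $\frac{226}{587} \approx 0.38501$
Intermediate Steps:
$\frac{-111 - 115}{-219 - 368} = \frac{1}{-587} \left(-226\right) = \left(- \frac{1}{587}\right) \left(-226\right) = \frac{226}{587}$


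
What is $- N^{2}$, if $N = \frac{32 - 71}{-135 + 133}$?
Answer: $- \frac{1521}{4} \approx -380.25$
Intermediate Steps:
$N = \frac{39}{2}$ ($N = - \frac{39}{-2} = \left(-39\right) \left(- \frac{1}{2}\right) = \frac{39}{2} \approx 19.5$)
$- N^{2} = - \left(\frac{39}{2}\right)^{2} = \left(-1\right) \frac{1521}{4} = - \frac{1521}{4}$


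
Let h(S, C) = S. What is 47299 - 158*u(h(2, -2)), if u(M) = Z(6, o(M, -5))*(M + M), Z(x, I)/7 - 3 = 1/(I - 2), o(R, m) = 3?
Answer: 29603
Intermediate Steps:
Z(x, I) = 21 + 7/(-2 + I) (Z(x, I) = 21 + 7/(I - 2) = 21 + 7/(-2 + I))
u(M) = 56*M (u(M) = (7*(-5 + 3*3)/(-2 + 3))*(M + M) = (7*(-5 + 9)/1)*(2*M) = (7*1*4)*(2*M) = 28*(2*M) = 56*M)
47299 - 158*u(h(2, -2)) = 47299 - 8848*2 = 47299 - 158*112 = 47299 - 17696 = 29603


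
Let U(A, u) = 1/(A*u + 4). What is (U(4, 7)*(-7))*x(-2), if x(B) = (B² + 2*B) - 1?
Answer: 7/32 ≈ 0.21875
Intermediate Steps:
U(A, u) = 1/(4 + A*u)
x(B) = -1 + B² + 2*B
(U(4, 7)*(-7))*x(-2) = (-7/(4 + 4*7))*(-1 + (-2)² + 2*(-2)) = (-7/(4 + 28))*(-1 + 4 - 4) = (-7/32)*(-1) = ((1/32)*(-7))*(-1) = -7/32*(-1) = 7/32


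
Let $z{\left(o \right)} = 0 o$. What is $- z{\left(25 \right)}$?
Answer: $0$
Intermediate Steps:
$z{\left(o \right)} = 0$
$- z{\left(25 \right)} = \left(-1\right) 0 = 0$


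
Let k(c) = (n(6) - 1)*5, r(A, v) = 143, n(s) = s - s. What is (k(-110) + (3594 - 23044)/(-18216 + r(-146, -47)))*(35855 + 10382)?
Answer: -3278896855/18073 ≈ -1.8143e+5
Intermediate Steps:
n(s) = 0
k(c) = -5 (k(c) = (0 - 1)*5 = -1*5 = -5)
(k(-110) + (3594 - 23044)/(-18216 + r(-146, -47)))*(35855 + 10382) = (-5 + (3594 - 23044)/(-18216 + 143))*(35855 + 10382) = (-5 - 19450/(-18073))*46237 = (-5 - 19450*(-1/18073))*46237 = (-5 + 19450/18073)*46237 = -70915/18073*46237 = -3278896855/18073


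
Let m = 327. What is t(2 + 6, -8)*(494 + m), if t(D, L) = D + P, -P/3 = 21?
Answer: -45155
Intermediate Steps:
P = -63 (P = -3*21 = -63)
t(D, L) = -63 + D (t(D, L) = D - 63 = -63 + D)
t(2 + 6, -8)*(494 + m) = (-63 + (2 + 6))*(494 + 327) = (-63 + 8)*821 = -55*821 = -45155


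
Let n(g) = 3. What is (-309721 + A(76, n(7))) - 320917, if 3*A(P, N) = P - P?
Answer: -630638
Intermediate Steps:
A(P, N) = 0 (A(P, N) = (P - P)/3 = (⅓)*0 = 0)
(-309721 + A(76, n(7))) - 320917 = (-309721 + 0) - 320917 = -309721 - 320917 = -630638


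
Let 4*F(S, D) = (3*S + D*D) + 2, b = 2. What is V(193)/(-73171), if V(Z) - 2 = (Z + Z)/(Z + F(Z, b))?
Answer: -4258/99293047 ≈ -4.2883e-5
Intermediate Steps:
F(S, D) = ½ + D²/4 + 3*S/4 (F(S, D) = ((3*S + D*D) + 2)/4 = ((3*S + D²) + 2)/4 = ((D² + 3*S) + 2)/4 = (2 + D² + 3*S)/4 = ½ + D²/4 + 3*S/4)
V(Z) = 2 + 2*Z/(3/2 + 7*Z/4) (V(Z) = 2 + (Z + Z)/(Z + (½ + (¼)*2² + 3*Z/4)) = 2 + (2*Z)/(Z + (½ + (¼)*4 + 3*Z/4)) = 2 + (2*Z)/(Z + (½ + 1 + 3*Z/4)) = 2 + (2*Z)/(Z + (3/2 + 3*Z/4)) = 2 + (2*Z)/(3/2 + 7*Z/4) = 2 + 2*Z/(3/2 + 7*Z/4))
V(193)/(-73171) = (2*(6 + 11*193)/(6 + 7*193))/(-73171) = (2*(6 + 2123)/(6 + 1351))*(-1/73171) = (2*2129/1357)*(-1/73171) = (2*(1/1357)*2129)*(-1/73171) = (4258/1357)*(-1/73171) = -4258/99293047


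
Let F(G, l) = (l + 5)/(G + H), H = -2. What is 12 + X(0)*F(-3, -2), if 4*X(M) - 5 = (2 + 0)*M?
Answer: 45/4 ≈ 11.250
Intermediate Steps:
X(M) = 5/4 + M/2 (X(M) = 5/4 + ((2 + 0)*M)/4 = 5/4 + (2*M)/4 = 5/4 + M/2)
F(G, l) = (5 + l)/(-2 + G) (F(G, l) = (l + 5)/(G - 2) = (5 + l)/(-2 + G))
12 + X(0)*F(-3, -2) = 12 + (5/4 + (1/2)*0)*((5 - 2)/(-2 - 3)) = 12 + (5/4 + 0)*(3/(-5)) = 12 + 5*(-1/5*3)/4 = 12 + (5/4)*(-3/5) = 12 - 3/4 = 45/4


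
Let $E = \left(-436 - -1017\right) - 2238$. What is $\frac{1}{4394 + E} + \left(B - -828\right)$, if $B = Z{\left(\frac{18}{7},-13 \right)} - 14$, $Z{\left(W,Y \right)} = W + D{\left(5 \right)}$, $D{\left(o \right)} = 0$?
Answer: $\frac{2234957}{2737} \approx 816.57$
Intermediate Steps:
$Z{\left(W,Y \right)} = W$ ($Z{\left(W,Y \right)} = W + 0 = W$)
$E = -1657$ ($E = \left(-436 + 1017\right) - 2238 = 581 - 2238 = -1657$)
$B = - \frac{80}{7}$ ($B = \frac{18}{7} - 14 = - \frac{80}{7} \approx -11.429$)
$\frac{1}{4394 + E} + \left(B - -828\right) = \frac{1}{4394 - 1657} - - \frac{5716}{7} = \frac{1}{2737} + \left(- \frac{80}{7} + 828\right) = \frac{1}{2737} + \frac{5716}{7} = \frac{2234957}{2737}$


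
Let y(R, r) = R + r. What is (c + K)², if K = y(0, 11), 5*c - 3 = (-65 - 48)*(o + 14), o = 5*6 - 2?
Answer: 21977344/25 ≈ 8.7909e+5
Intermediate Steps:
o = 28 (o = 30 - 2 = 28)
c = -4743/5 (c = ⅗ + ((-65 - 48)*(28 + 14))/5 = ⅗ + (-113*42)/5 = ⅗ + (⅕)*(-4746) = ⅗ - 4746/5 = -4743/5 ≈ -948.60)
K = 11 (K = 0 + 11 = 11)
(c + K)² = (-4743/5 + 11)² = (-4688/5)² = 21977344/25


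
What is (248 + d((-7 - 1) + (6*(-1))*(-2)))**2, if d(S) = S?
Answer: 63504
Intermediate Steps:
(248 + d((-7 - 1) + (6*(-1))*(-2)))**2 = (248 + ((-7 - 1) + (6*(-1))*(-2)))**2 = (248 + (-8 - 6*(-2)))**2 = (248 + (-8 + 12))**2 = (248 + 4)**2 = 252**2 = 63504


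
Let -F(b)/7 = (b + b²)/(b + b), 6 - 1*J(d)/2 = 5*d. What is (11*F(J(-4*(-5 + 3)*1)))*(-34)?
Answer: -87703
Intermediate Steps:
J(d) = 12 - 10*d
F(b) = -7*(b + b²)/(2*b) (F(b) = -7*(b + b²)/(b + b) = -7*(b + b²)/(2*b))
(11*F(J(-4*(-5 + 3)*1)))*(-34) = (11*(-7/2 - 7*(12 - 10*(-4*(-5 + 3)))/2))*(-34) = (11*(-7/2 - 7*(12 - 10*(-4*(-2)))/2))*(-34) = (11*(-7/2 - 7*(12 - 80)/2))*(-34) = (11*(-7/2 - 7/2*(-68)))*(-34) = (11*(-7/2 + 238))*(-34) = (11*(469/2))*(-34) = (5159/2)*(-34) = -87703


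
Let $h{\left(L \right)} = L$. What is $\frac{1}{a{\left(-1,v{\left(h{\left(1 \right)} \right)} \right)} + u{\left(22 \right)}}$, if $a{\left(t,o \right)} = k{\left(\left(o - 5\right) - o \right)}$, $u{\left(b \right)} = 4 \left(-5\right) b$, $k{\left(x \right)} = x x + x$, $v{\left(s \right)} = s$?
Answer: $- \frac{1}{420} \approx -0.002381$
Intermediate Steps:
$k{\left(x \right)} = x + x^{2}$ ($k{\left(x \right)} = x^{2} + x = x + x^{2}$)
$u{\left(b \right)} = - 20 b$
$a{\left(t,o \right)} = 20$ ($a{\left(t,o \right)} = \left(\left(o - 5\right) - o\right) \left(1 + \left(\left(o - 5\right) - o\right)\right) = \left(\left(-5 + o\right) - o\right) \left(1 + \left(\left(-5 + o\right) - o\right)\right) = - 5 \left(1 - 5\right) = \left(-5\right) \left(-4\right) = 20$)
$\frac{1}{a{\left(-1,v{\left(h{\left(1 \right)} \right)} \right)} + u{\left(22 \right)}} = \frac{1}{20 - 440} = \frac{1}{-420} = - \frac{1}{420}$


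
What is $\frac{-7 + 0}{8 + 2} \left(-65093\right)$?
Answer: $\frac{455651}{10} \approx 45565.0$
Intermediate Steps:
$\frac{-7 + 0}{8 + 2} \left(-65093\right) = - \frac{7}{10} \left(-65093\right) = \left(-7\right) \frac{1}{10} \left(-65093\right) = \left(- \frac{7}{10}\right) \left(-65093\right) = \frac{455651}{10}$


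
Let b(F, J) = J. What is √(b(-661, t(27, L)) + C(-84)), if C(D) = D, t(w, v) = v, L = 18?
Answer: I*√66 ≈ 8.124*I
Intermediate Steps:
√(b(-661, t(27, L)) + C(-84)) = √(18 - 84) = √(-66) = I*√66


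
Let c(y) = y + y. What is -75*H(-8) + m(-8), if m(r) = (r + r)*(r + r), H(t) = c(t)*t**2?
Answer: 77056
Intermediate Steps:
c(y) = 2*y
H(t) = 2*t**3 (H(t) = (2*t)*t**2 = 2*t**3)
m(r) = 4*r**2 (m(r) = (2*r)*(2*r) = 4*r**2)
-75*H(-8) + m(-8) = -150*(-8)**3 + 4*(-8)**2 = -150*(-512) + 4*64 = -75*(-1024) + 256 = 76800 + 256 = 77056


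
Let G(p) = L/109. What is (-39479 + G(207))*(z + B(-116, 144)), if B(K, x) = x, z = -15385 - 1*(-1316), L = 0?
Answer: 549745075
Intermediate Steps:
z = -14069 (z = -15385 + 1316 = -14069)
G(p) = 0 (G(p) = 0/109 = 0*(1/109) = 0)
(-39479 + G(207))*(z + B(-116, 144)) = (-39479 + 0)*(-14069 + 144) = -39479*(-13925) = 549745075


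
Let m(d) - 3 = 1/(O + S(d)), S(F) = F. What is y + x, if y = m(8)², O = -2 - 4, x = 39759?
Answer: 159085/4 ≈ 39771.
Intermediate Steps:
O = -6
m(d) = 3 + 1/(-6 + d)
y = 49/4 (y = ((-17 + 3*8)/(-6 + 8))² = ((-17 + 24)/2)² = ((½)*7)² = (7/2)² = 49/4 ≈ 12.250)
y + x = 49/4 + 39759 = 159085/4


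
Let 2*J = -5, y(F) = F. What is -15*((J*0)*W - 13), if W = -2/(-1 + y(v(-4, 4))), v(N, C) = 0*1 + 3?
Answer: 195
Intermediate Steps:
v(N, C) = 3 (v(N, C) = 0 + 3 = 3)
J = -5/2 (J = (½)*(-5) = -5/2 ≈ -2.5000)
W = -1 (W = -2/(-1 + 3) = -2/2 = (½)*(-2) = -1)
-15*((J*0)*W - 13) = -15*(-5/2*0*(-1) - 13) = -15*(0*(-1) - 13) = -15*(0 - 13) = -15*(-13) = 195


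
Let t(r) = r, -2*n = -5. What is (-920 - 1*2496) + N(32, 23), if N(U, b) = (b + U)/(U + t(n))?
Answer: -235594/69 ≈ -3414.4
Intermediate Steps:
n = 5/2 (n = -1/2*(-5) = 5/2 ≈ 2.5000)
N(U, b) = (U + b)/(5/2 + U) (N(U, b) = (b + U)/(U + 5/2) = (U + b)/(5/2 + U))
(-920 - 1*2496) + N(32, 23) = (-920 - 1*2496) + 2*(32 + 23)/(5 + 2*32) = (-920 - 2496) + 2*55/(5 + 64) = -3416 + 2*55/69 = -3416 + 2*(1/69)*55 = -3416 + 110/69 = -235594/69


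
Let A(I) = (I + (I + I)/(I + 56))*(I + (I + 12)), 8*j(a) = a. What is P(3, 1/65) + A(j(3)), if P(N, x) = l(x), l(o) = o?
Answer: 4658747/938080 ≈ 4.9663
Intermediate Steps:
j(a) = a/8
P(N, x) = x
A(I) = (12 + 2*I)*(I + 2*I/(56 + I)) (A(I) = (I + (2*I)/(56 + I))*(I + (12 + I)) = (I + 2*I/(56 + I))*(12 + 2*I) = (12 + 2*I)*(I + 2*I/(56 + I)))
P(3, 1/65) + A(j(3)) = 1/65 + 2*((⅛)*3)*(348 + ((⅛)*3)² + 64*((⅛)*3))/(56 + (⅛)*3) = 1/65 + 2*(3/8)*(348 + (3/8)² + 64*(3/8))/(56 + 3/8) = 1/65 + 2*(3/8)*(348 + 9/64 + 24)/(451/8) = 1/65 + 2*(3/8)*(8/451)*(23817/64) = 1/65 + 71451/14432 = 4658747/938080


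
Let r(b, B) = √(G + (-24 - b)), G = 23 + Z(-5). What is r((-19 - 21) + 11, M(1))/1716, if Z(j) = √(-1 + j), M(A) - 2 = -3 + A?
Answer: √(28 + I*√6)/1716 ≈ 0.0030866 + 0.00013475*I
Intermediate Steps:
M(A) = -1 + A (M(A) = 2 + (-3 + A) = -1 + A)
G = 23 + I*√6 (G = 23 + √(-1 - 5) = 23 + √(-6) = 23 + I*√6 ≈ 23.0 + 2.4495*I)
r(b, B) = √(-1 - b + I*√6) (r(b, B) = √((23 + I*√6) + (-24 - b)) = √(-1 - b + I*√6))
r((-19 - 21) + 11, M(1))/1716 = √(-1 - ((-19 - 21) + 11) + I*√6)/1716 = √(-1 - (-40 + 11) + I*√6)*(1/1716) = √(-1 - 1*(-29) + I*√6)*(1/1716) = √(-1 + 29 + I*√6)*(1/1716) = √(28 + I*√6)*(1/1716) = √(28 + I*√6)/1716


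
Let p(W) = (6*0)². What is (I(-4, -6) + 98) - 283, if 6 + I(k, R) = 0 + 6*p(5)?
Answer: -191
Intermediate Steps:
p(W) = 0 (p(W) = 0² = 0)
I(k, R) = -6 (I(k, R) = -6 + (0 + 6*0) = -6 + (0 + 0) = -6 + 0 = -6)
(I(-4, -6) + 98) - 283 = (-6 + 98) - 283 = 92 - 283 = -191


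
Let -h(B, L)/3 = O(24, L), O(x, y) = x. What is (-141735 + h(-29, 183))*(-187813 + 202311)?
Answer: -2055917886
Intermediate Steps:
h(B, L) = -72 (h(B, L) = -3*24 = -72)
(-141735 + h(-29, 183))*(-187813 + 202311) = (-141735 - 72)*(-187813 + 202311) = -141807*14498 = -2055917886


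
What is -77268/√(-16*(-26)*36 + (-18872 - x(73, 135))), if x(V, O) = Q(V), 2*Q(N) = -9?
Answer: 77268*I*√15566/7783 ≈ 1238.6*I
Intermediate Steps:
Q(N) = -9/2 (Q(N) = (½)*(-9) = -9/2)
x(V, O) = -9/2
-77268/√(-16*(-26)*36 + (-18872 - x(73, 135))) = -77268/√(-16*(-26)*36 + (-18872 - 1*(-9/2))) = -77268/√(416*36 + (-18872 + 9/2)) = -77268/√(14976 - 37735/2) = -77268*(-I*√15566/7783) = -(-77268)*I*√15566/7783 = 77268*I*√15566/7783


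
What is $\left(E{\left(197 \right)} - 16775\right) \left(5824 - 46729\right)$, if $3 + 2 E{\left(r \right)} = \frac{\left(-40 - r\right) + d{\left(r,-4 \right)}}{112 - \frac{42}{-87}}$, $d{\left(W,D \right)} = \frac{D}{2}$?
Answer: $\frac{4477331099385}{6524} \approx 6.8629 \cdot 10^{8}$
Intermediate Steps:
$d{\left(W,D \right)} = \frac{D}{2}$ ($d{\left(W,D \right)} = D \frac{1}{2} = \frac{D}{2}$)
$E{\left(r \right)} = - \frac{393}{233} - \frac{29 r}{6524}$ ($E{\left(r \right)} = - \frac{3}{2} + \frac{\left(\left(-40 - r\right) + \frac{1}{2} \left(-4\right)\right) \frac{1}{112 - \frac{42}{-87}}}{2} = - \frac{3}{2} + \frac{\left(\left(-40 - r\right) - 2\right) \frac{1}{112 - - \frac{14}{29}}}{2} = - \frac{3}{2} + \frac{\left(-42 - r\right) \frac{1}{112 + \frac{14}{29}}}{2} = - \frac{3}{2} + \frac{\left(-42 - r\right) \frac{1}{\frac{3262}{29}}}{2} = - \frac{3}{2} + \frac{\left(-42 - r\right) \frac{29}{3262}}{2} = - \frac{3}{2} + \frac{- \frac{87}{233} - \frac{29 r}{3262}}{2} = - \frac{3}{2} - \left(\frac{87}{466} + \frac{29 r}{6524}\right) = - \frac{393}{233} - \frac{29 r}{6524}$)
$\left(E{\left(197 \right)} - 16775\right) \left(5824 - 46729\right) = \left(\left(- \frac{393}{233} - \frac{5713}{6524}\right) - 16775\right) \left(5824 - 46729\right) = \left(\left(- \frac{393}{233} - \frac{5713}{6524}\right) - 16775\right) \left(-40905\right) = \left(- \frac{16717}{6524} - 16775\right) \left(-40905\right) = \left(- \frac{109456817}{6524}\right) \left(-40905\right) = \frac{4477331099385}{6524}$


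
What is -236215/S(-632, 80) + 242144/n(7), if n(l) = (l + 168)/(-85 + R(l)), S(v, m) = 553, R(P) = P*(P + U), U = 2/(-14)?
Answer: -101956041/1975 ≈ -51623.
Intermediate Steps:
U = -⅐ (U = 2*(-1/14) = -⅐ ≈ -0.14286)
R(P) = P*(-⅐ + P) (R(P) = P*(P - ⅐) = P*(-⅐ + P))
n(l) = (168 + l)/(-85 + l*(-⅐ + l)) (n(l) = (l + 168)/(-85 + l*(-⅐ + l)) = (168 + l)/(-85 + l*(-⅐ + l)))
-236215/S(-632, 80) + 242144/n(7) = -236215/553 + 242144/((7*(168 + 7)/(-595 + 7*(-1 + 7*7)))) = -236215*1/553 + 242144/((7*175/(-595 + 7*(-1 + 49)))) = -33745/79 + 242144/((7*175/(-595 + 7*48))) = -33745/79 + 242144/((7*175/(-595 + 336))) = -33745/79 + 242144/((7*175/(-259))) = -33745/79 + 242144/((7*(-1/259)*175)) = -33745/79 + 242144/(-175/37) = -33745/79 + 242144*(-37/175) = -33745/79 - 1279904/25 = -101956041/1975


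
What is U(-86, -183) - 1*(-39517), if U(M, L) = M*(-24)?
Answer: 41581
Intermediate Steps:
U(M, L) = -24*M
U(-86, -183) - 1*(-39517) = -24*(-86) - 1*(-39517) = 2064 + 39517 = 41581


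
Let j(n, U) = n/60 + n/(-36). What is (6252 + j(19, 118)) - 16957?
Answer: -963469/90 ≈ -10705.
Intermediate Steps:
j(n, U) = -n/90 (j(n, U) = n*(1/60) + n*(-1/36) = n/60 - n/36 = -n/90)
(6252 + j(19, 118)) - 16957 = (6252 - 1/90*19) - 16957 = (6252 - 19/90) - 16957 = 562661/90 - 16957 = -963469/90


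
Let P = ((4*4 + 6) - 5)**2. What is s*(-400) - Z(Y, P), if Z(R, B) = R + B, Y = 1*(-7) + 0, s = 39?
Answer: -15882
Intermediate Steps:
P = 289 (P = ((16 + 6) - 5)**2 = (22 - 5)**2 = 17**2 = 289)
Y = -7 (Y = -7 + 0 = -7)
Z(R, B) = B + R
s*(-400) - Z(Y, P) = 39*(-400) - (289 - 7) = -15600 - 1*282 = -15600 - 282 = -15882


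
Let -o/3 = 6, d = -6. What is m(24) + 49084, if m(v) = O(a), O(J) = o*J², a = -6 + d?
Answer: 46492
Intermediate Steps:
o = -18 (o = -3*6 = -18)
a = -12 (a = -6 - 6 = -12)
O(J) = -18*J²
m(v) = -2592 (m(v) = -18*(-12)² = -18*144 = -2592)
m(24) + 49084 = -2592 + 49084 = 46492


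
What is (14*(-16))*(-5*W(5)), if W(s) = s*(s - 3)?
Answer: 11200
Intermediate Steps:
W(s) = s*(-3 + s)
(14*(-16))*(-5*W(5)) = (14*(-16))*(-25*(-3 + 5)) = -(-1120)*5*2 = -(-1120)*10 = -224*(-50) = 11200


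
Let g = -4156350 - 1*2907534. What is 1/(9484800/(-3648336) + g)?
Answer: -76007/536904828788 ≈ -1.4157e-7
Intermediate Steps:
g = -7063884 (g = -4156350 - 2907534 = -7063884)
1/(9484800/(-3648336) + g) = 1/(9484800/(-3648336) - 7063884) = 1/(9484800*(-1/3648336) - 7063884) = 1/(-197600/76007 - 7063884) = 1/(-536904828788/76007) = -76007/536904828788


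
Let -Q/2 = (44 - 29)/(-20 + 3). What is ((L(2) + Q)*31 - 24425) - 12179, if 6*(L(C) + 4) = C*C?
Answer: -1869284/51 ≈ -36653.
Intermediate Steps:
L(C) = -4 + C**2/6 (L(C) = -4 + (C*C)/6 = -4 + C**2/6)
Q = 30/17 (Q = -2*(44 - 29)/(-20 + 3) = -30/(-17) = -30*(-1)/17 = -2*(-15/17) = 30/17 ≈ 1.7647)
((L(2) + Q)*31 - 24425) - 12179 = (((-4 + (1/6)*2**2) + 30/17)*31 - 24425) - 12179 = (((-4 + (1/6)*4) + 30/17)*31 - 24425) - 12179 = (((-4 + 2/3) + 30/17)*31 - 24425) - 12179 = ((-10/3 + 30/17)*31 - 24425) - 12179 = (-80/51*31 - 24425) - 12179 = (-2480/51 - 24425) - 12179 = -1248155/51 - 12179 = -1869284/51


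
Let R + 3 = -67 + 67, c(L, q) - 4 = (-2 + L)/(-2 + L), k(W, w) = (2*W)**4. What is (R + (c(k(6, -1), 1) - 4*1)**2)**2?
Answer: 4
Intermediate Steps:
k(W, w) = 16*W**4
c(L, q) = 5 (c(L, q) = 4 + (-2 + L)/(-2 + L) = 4 + 1 = 5)
R = -3 (R = -3 + (-67 + 67) = -3 + 0 = -3)
(R + (c(k(6, -1), 1) - 4*1)**2)**2 = (-3 + (5 - 4*1)**2)**2 = (-3 + (5 - 4)**2)**2 = (-3 + 1**2)**2 = (-3 + 1)**2 = (-2)**2 = 4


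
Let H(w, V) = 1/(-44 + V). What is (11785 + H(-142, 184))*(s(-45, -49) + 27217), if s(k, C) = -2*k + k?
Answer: 22489800531/70 ≈ 3.2128e+8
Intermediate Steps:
s(k, C) = -k
(11785 + H(-142, 184))*(s(-45, -49) + 27217) = (11785 + 1/(-44 + 184))*(-1*(-45) + 27217) = (11785 + 1/140)*(45 + 27217) = (11785 + 1/140)*27262 = (1649901/140)*27262 = 22489800531/70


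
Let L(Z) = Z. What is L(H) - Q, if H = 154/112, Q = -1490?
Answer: 11931/8 ≈ 1491.4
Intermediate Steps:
H = 11/8 (H = 154*(1/112) = 11/8 ≈ 1.3750)
L(H) - Q = 11/8 - 1*(-1490) = 11/8 + 1490 = 11931/8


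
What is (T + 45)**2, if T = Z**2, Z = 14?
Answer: 58081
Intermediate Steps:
T = 196 (T = 14**2 = 196)
(T + 45)**2 = (196 + 45)**2 = 241**2 = 58081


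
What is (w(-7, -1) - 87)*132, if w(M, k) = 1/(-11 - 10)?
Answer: -80432/7 ≈ -11490.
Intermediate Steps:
w(M, k) = -1/21 (w(M, k) = 1/(-21) = -1/21)
(w(-7, -1) - 87)*132 = (-1/21 - 87)*132 = -1828/21*132 = -80432/7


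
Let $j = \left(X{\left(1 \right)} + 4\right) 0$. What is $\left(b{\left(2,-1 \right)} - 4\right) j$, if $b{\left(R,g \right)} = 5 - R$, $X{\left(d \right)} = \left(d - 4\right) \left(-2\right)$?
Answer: $0$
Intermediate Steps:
$X{\left(d \right)} = 8 - 2 d$ ($X{\left(d \right)} = \left(-4 + d\right) \left(-2\right) = 8 - 2 d$)
$j = 0$ ($j = \left(\left(8 - 2\right) + 4\right) 0 = \left(6 + 4\right) 0 = 10 \cdot 0 = 0$)
$\left(b{\left(2,-1 \right)} - 4\right) j = \left(\left(5 - 2\right) - 4\right) 0 = \left(3 - 4\right) 0 = \left(-1\right) 0 = 0$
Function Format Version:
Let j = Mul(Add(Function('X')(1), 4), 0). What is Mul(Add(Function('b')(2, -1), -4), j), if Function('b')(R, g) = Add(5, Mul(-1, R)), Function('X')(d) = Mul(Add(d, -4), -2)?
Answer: 0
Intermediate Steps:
Function('X')(d) = Add(8, Mul(-2, d)) (Function('X')(d) = Mul(Add(-4, d), -2) = Add(8, Mul(-2, d)))
j = 0 (j = Mul(Add(Add(8, Mul(-2, 1)), 4), 0) = Mul(Add(Add(8, -2), 4), 0) = Mul(Add(6, 4), 0) = Mul(10, 0) = 0)
Mul(Add(Function('b')(2, -1), -4), j) = Mul(Add(Add(5, Mul(-1, 2)), -4), 0) = Mul(Add(Add(5, -2), -4), 0) = Mul(Add(3, -4), 0) = Mul(-1, 0) = 0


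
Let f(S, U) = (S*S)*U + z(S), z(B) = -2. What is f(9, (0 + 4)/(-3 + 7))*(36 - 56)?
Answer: -1580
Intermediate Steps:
f(S, U) = -2 + U*S² (f(S, U) = (S*S)*U - 2 = S²*U - 2 = U*S² - 2 = -2 + U*S²)
f(9, (0 + 4)/(-3 + 7))*(36 - 56) = (-2 + ((0 + 4)/(-3 + 7))*9²)*(36 - 56) = (-2 + (4/4)*81)*(-20) = (-2 + (4*(¼))*81)*(-20) = (-2 + 1*81)*(-20) = (-2 + 81)*(-20) = 79*(-20) = -1580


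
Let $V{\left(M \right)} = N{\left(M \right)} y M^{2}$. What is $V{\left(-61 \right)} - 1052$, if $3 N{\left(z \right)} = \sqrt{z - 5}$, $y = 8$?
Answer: $-1052 + \frac{29768 i \sqrt{66}}{3} \approx -1052.0 + 80612.0 i$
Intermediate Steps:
$N{\left(z \right)} = \frac{\sqrt{-5 + z}}{3}$ ($N{\left(z \right)} = \frac{\sqrt{z - 5}}{3} = \frac{\sqrt{-5 + z}}{3}$)
$V{\left(M \right)} = \frac{8 M^{2} \sqrt{-5 + M}}{3}$ ($V{\left(M \right)} = \frac{\sqrt{-5 + M}}{3} \cdot 8 M^{2} = \frac{8 M^{2} \sqrt{-5 + M}}{3}$)
$V{\left(-61 \right)} - 1052 = \frac{8 \left(-61\right)^{2} \sqrt{-5 - 61}}{3} - 1052 = \frac{8}{3} \cdot 3721 \sqrt{-66} - 1052 = \frac{8}{3} \cdot 3721 i \sqrt{66} - 1052 = \frac{29768 i \sqrt{66}}{3} - 1052 = -1052 + \frac{29768 i \sqrt{66}}{3}$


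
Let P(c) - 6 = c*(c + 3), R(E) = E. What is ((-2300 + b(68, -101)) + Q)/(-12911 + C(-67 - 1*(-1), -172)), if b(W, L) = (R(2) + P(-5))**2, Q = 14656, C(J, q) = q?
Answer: -12680/13083 ≈ -0.96920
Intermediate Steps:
P(c) = 6 + c*(3 + c) (P(c) = 6 + c*(c + 3) = 6 + c*(3 + c))
b(W, L) = 324 (b(W, L) = (2 + (6 + (-5)**2 + 3*(-5)))**2 = (2 + (6 + 25 - 15))**2 = (2 + 16)**2 = 18**2 = 324)
((-2300 + b(68, -101)) + Q)/(-12911 + C(-67 - 1*(-1), -172)) = ((-2300 + 324) + 14656)/(-12911 - 172) = (-1976 + 14656)/(-13083) = 12680*(-1/13083) = -12680/13083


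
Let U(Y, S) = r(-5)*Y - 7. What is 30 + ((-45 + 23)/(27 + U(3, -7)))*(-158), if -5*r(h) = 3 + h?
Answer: 10280/53 ≈ 193.96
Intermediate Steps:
r(h) = -3/5 - h/5 (r(h) = -(3 + h)/5 = -3/5 - h/5)
U(Y, S) = -7 + 2*Y/5 (U(Y, S) = (-3/5 - 1/5*(-5))*Y - 7 = (-3/5 + 1)*Y - 7 = 2*Y/5 - 7 = -7 + 2*Y/5)
30 + ((-45 + 23)/(27 + U(3, -7)))*(-158) = 30 + ((-45 + 23)/(27 + (-7 + (2/5)*3)))*(-158) = 30 - 22/(27 + (-7 + 6/5))*(-158) = 30 - 22/(27 - 29/5)*(-158) = 30 - 22/106/5*(-158) = 30 - 22*5/106*(-158) = 30 - 55/53*(-158) = 30 + 8690/53 = 10280/53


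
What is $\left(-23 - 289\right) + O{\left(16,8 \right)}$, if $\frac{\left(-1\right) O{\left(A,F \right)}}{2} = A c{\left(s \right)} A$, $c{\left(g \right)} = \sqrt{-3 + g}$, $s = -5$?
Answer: $-312 - 1024 i \sqrt{2} \approx -312.0 - 1448.2 i$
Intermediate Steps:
$O{\left(A,F \right)} = - 4 i \sqrt{2} A^{2}$ ($O{\left(A,F \right)} = - 2 A \sqrt{-3 - 5} A = - 2 A \sqrt{-8} A = - 2 A 2 i \sqrt{2} A = - 2 \cdot 2 i A \sqrt{2} A = - 2 \cdot 2 i \sqrt{2} A^{2} = - 4 i \sqrt{2} A^{2}$)
$\left(-23 - 289\right) + O{\left(16,8 \right)} = \left(-23 - 289\right) - 4 i \sqrt{2} \cdot 16^{2} = -312 - 4 i \sqrt{2} \cdot 256 = -312 - 1024 i \sqrt{2}$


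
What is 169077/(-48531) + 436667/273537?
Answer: -759300884/402273459 ≈ -1.8875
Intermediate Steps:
169077/(-48531) + 436667/273537 = 169077*(-1/48531) + 436667*(1/273537) = -56359/16177 + 39697/24867 = -759300884/402273459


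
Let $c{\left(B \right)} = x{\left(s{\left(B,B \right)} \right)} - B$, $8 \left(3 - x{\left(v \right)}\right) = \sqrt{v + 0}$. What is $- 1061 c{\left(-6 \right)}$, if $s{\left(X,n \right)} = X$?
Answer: $-9549 + \frac{1061 i \sqrt{6}}{8} \approx -9549.0 + 324.86 i$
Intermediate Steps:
$x{\left(v \right)} = 3 - \frac{\sqrt{v}}{8}$ ($x{\left(v \right)} = 3 - \frac{\sqrt{v + 0}}{8} = 3 - \frac{\sqrt{v}}{8}$)
$c{\left(B \right)} = 3 - B - \frac{\sqrt{B}}{8}$ ($c{\left(B \right)} = \left(3 - \frac{\sqrt{B}}{8}\right) - B = 3 - B - \frac{\sqrt{B}}{8}$)
$- 1061 c{\left(-6 \right)} = - 1061 \left(3 - -6 - \frac{\sqrt{-6}}{8}\right) = - 1061 \left(3 + 6 - \frac{i \sqrt{6}}{8}\right) = - 1061 \left(9 - \frac{i \sqrt{6}}{8}\right) = -9549 + \frac{1061 i \sqrt{6}}{8}$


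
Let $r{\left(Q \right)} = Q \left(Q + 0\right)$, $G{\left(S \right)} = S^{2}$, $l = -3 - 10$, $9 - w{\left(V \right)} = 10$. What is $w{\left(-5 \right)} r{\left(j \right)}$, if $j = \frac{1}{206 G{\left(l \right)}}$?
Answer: $- \frac{1}{1212014596} \approx -8.2507 \cdot 10^{-10}$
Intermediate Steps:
$w{\left(V \right)} = -1$ ($w{\left(V \right)} = 9 - 10 = -1$)
$l = -13$ ($l = -3 - 10 = -13$)
$j = \frac{1}{34814}$ ($j = \frac{1}{206 \left(-13\right)^{2}} = \frac{1}{206 \cdot 169} = \frac{1}{206} \cdot \frac{1}{169} = \frac{1}{34814} \approx 2.8724 \cdot 10^{-5}$)
$r{\left(Q \right)} = Q^{2}$ ($r{\left(Q \right)} = Q Q = Q^{2}$)
$w{\left(-5 \right)} r{\left(j \right)} = - \frac{1}{1212014596}$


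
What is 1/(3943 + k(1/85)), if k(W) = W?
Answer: 85/335156 ≈ 0.00025361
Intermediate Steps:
1/(3943 + k(1/85)) = 1/(3943 + 1/85) = 1/(335156/85) = 85/335156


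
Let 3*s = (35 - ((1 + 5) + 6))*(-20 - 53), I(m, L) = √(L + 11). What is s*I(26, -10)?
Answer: -1679/3 ≈ -559.67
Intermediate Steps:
I(m, L) = √(11 + L)
s = -1679/3 (s = ((35 - ((1 + 5) + 6))*(-20 - 53))/3 = ((35 - (6 + 6))*(-73))/3 = ((35 - 1*12)*(-73))/3 = ((35 - 12)*(-73))/3 = (23*(-73))/3 = (⅓)*(-1679) = -1679/3 ≈ -559.67)
s*I(26, -10) = -1679*√(11 - 10)/3 = -1679*√1/3 = -1679/3*1 = -1679/3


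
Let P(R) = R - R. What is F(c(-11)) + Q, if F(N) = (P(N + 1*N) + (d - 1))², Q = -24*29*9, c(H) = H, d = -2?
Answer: -6255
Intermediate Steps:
P(R) = 0
Q = -6264 (Q = -696*9 = -6264)
F(N) = 9 (F(N) = (0 + (-2 - 1))² = (0 - 3)² = (-3)² = 9)
F(c(-11)) + Q = 9 - 6264 = -6255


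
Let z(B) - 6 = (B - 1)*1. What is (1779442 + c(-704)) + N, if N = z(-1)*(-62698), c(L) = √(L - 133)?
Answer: 1528650 + 3*I*√93 ≈ 1.5287e+6 + 28.931*I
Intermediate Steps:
z(B) = 5 + B (z(B) = 6 + (B - 1)*1 = 6 + (-1 + B)*1 = 6 + (-1 + B) = 5 + B)
c(L) = √(-133 + L)
N = -250792 (N = (5 - 1)*(-62698) = 4*(-62698) = -250792)
(1779442 + c(-704)) + N = (1779442 + √(-133 - 704)) - 250792 = (1779442 + √(-837)) - 250792 = (1779442 + 3*I*√93) - 250792 = 1528650 + 3*I*√93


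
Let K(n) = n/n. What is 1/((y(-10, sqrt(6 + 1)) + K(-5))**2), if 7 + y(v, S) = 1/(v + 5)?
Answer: 25/961 ≈ 0.026015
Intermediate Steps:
y(v, S) = -7 + 1/(5 + v) (y(v, S) = -7 + 1/(v + 5) = -7 + 1/(5 + v))
K(n) = 1
1/((y(-10, sqrt(6 + 1)) + K(-5))**2) = 1/(((-34 - 7*(-10))/(5 - 10) + 1)**2) = 1/(((-34 + 70)/(-5) + 1)**2) = 1/((-1/5*36 + 1)**2) = 1/((-36/5 + 1)**2) = 1/((-31/5)**2) = 1/(961/25) = 25/961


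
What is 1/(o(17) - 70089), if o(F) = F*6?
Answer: -1/69987 ≈ -1.4288e-5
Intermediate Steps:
o(F) = 6*F
1/(o(17) - 70089) = 1/(6*17 - 70089) = 1/(102 - 70089) = 1/(-69987) = -1/69987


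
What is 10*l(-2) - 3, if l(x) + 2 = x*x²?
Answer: -103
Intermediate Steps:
l(x) = -2 + x³ (l(x) = -2 + x*x² = -2 + x³)
10*l(-2) - 3 = 10*(-2 + (-2)³) - 3 = 10*(-2 - 8) - 3 = 10*(-10) - 3 = -100 - 3 = -103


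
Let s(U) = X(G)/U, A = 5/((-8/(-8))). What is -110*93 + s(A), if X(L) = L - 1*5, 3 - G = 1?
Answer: -51153/5 ≈ -10231.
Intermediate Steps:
G = 2 (G = 3 - 1*1 = 3 - 1 = 2)
A = 5 (A = 5/((-8*(-⅛))) = 5/1 = 5*1 = 5)
X(L) = -5 + L (X(L) = L - 5 = -5 + L)
s(U) = -3/U (s(U) = (-5 + 2)/U = -3/U)
-110*93 + s(A) = -110*93 - 3/5 = -10230 - 3*⅕ = -10230 - ⅗ = -51153/5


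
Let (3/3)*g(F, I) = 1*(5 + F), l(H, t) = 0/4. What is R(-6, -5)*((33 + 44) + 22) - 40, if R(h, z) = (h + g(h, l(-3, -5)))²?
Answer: 4811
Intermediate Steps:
l(H, t) = 0 (l(H, t) = 0*(¼) = 0)
g(F, I) = 5 + F (g(F, I) = 1*(5 + F) = 5 + F)
R(h, z) = (5 + 2*h)² (R(h, z) = (h + (5 + h))² = (5 + 2*h)²)
R(-6, -5)*((33 + 44) + 22) - 40 = (5 + 2*(-6))²*((33 + 44) + 22) - 40 = (5 - 12)²*(77 + 22) - 40 = (-7)²*99 - 40 = 49*99 - 40 = 4851 - 40 = 4811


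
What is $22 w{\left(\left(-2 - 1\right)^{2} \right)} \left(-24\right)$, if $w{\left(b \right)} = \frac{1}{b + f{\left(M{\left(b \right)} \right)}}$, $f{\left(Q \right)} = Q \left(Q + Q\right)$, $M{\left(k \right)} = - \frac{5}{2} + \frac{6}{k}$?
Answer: $- \frac{9504}{283} \approx -33.583$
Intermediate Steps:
$M{\left(k \right)} = - \frac{5}{2} + \frac{6}{k}$ ($M{\left(k \right)} = \left(-5\right) \frac{1}{2} + \frac{6}{k} = - \frac{5}{2} + \frac{6}{k}$)
$f{\left(Q \right)} = 2 Q^{2}$ ($f{\left(Q \right)} = Q 2 Q = 2 Q^{2}$)
$w{\left(b \right)} = \frac{1}{b + 2 \left(- \frac{5}{2} + \frac{6}{b}\right)^{2}}$
$22 w{\left(\left(-2 - 1\right)^{2} \right)} \left(-24\right) = 22 \frac{2 \left(\left(-2 - 1\right)^{2}\right)^{2}}{\left(-12 + 5 \left(-2 - 1\right)^{2}\right)^{2} + 2 \left(\left(-2 - 1\right)^{2}\right)^{3}} \left(-24\right) = 22 \frac{2 \left(\left(-3\right)^{2}\right)^{2}}{\left(-12 + 5 \left(-3\right)^{2}\right)^{2} + 2 \left(\left(-3\right)^{2}\right)^{3}} \left(-24\right) = 22 \frac{2 \cdot 9^{2}}{\left(-12 + 5 \cdot 9\right)^{2} + 2 \cdot 9^{3}} \left(-24\right) = 22 \cdot 2 \cdot 81 \frac{1}{\left(-12 + 45\right)^{2} + 2 \cdot 729} \left(-24\right) = 22 \cdot 2 \cdot 81 \frac{1}{33^{2} + 1458} \left(-24\right) = 22 \cdot 2 \cdot 81 \frac{1}{1089 + 1458} \left(-24\right) = 22 \cdot 2 \cdot 81 \cdot \frac{1}{2547} \left(-24\right) = 22 \cdot \frac{18}{283} \left(-24\right) = \frac{396}{283} \left(-24\right) = - \frac{9504}{283}$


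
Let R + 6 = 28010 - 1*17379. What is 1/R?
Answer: 1/10625 ≈ 9.4118e-5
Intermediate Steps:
R = 10625 (R = -6 + (28010 - 1*17379) = -6 + (28010 - 17379) = -6 + 10631 = 10625)
1/R = 1/10625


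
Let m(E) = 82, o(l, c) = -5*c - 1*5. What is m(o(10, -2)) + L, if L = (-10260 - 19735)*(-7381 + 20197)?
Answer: -384415838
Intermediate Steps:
o(l, c) = -5 - 5*c (o(l, c) = -5*c - 5 = -5 - 5*c)
L = -384415920 (L = -29995*12816 = -384415920)
m(o(10, -2)) + L = 82 - 384415920 = -384415838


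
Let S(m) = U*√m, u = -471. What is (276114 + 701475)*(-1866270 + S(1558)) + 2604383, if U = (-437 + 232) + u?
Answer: -1824442418647 - 660850164*√1558 ≈ -1.8505e+12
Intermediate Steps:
U = -676 (U = (-437 + 232) - 471 = -205 - 471 = -676)
S(m) = -676*√m
(276114 + 701475)*(-1866270 + S(1558)) + 2604383 = (276114 + 701475)*(-1866270 - 676*√1558) + 2604383 = 977589*(-1866270 - 676*√1558) + 2604383 = (-1824445023030 - 660850164*√1558) + 2604383 = -1824442418647 - 660850164*√1558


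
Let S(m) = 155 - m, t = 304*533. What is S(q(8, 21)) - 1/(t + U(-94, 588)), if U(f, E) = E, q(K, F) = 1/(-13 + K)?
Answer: 25238623/162620 ≈ 155.20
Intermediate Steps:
t = 162032
S(q(8, 21)) - 1/(t + U(-94, 588)) = (155 - 1/(-13 + 8)) - 1/(162032 + 588) = (155 - 1/(-5)) - 1/162620 = (155 - 1*(-⅕)) - 1*1/162620 = (155 + ⅕) - 1/162620 = 776/5 - 1/162620 = 25238623/162620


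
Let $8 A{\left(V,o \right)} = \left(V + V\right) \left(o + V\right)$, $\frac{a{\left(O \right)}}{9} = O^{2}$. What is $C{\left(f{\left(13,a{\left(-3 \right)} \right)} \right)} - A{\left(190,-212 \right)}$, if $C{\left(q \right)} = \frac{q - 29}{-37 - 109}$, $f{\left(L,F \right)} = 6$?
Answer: $\frac{152593}{146} \approx 1045.2$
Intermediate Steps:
$a{\left(O \right)} = 9 O^{2}$
$A{\left(V,o \right)} = \frac{V \left(V + o\right)}{4}$ ($A{\left(V,o \right)} = \frac{\left(V + V\right) \left(o + V\right)}{8} = \frac{2 V \left(V + o\right)}{8} = \frac{V \left(V + o\right)}{4}$)
$C{\left(q \right)} = \frac{29}{146} - \frac{q}{146}$ ($C{\left(q \right)} = \frac{-29 + q}{-146} = \left(-29 + q\right) \left(- \frac{1}{146}\right) = \frac{29}{146} - \frac{q}{146}$)
$C{\left(f{\left(13,a{\left(-3 \right)} \right)} \right)} - A{\left(190,-212 \right)} = \left(\frac{29}{146} - \frac{3}{73}\right) - \frac{1}{4} \cdot 190 \left(190 - 212\right) = \left(\frac{29}{146} - \frac{3}{73}\right) - \frac{1}{4} \cdot 190 \left(-22\right) = \frac{23}{146} - -1045 = \frac{23}{146} + 1045 = \frac{152593}{146}$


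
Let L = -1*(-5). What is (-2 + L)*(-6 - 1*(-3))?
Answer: -9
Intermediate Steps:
L = 5
(-2 + L)*(-6 - 1*(-3)) = (-2 + 5)*(-6 - 1*(-3)) = 3*(-6 + 3) = 3*(-3) = -9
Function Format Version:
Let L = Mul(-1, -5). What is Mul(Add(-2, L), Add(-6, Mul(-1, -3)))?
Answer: -9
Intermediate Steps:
L = 5
Mul(Add(-2, L), Add(-6, Mul(-1, -3))) = Mul(Add(-2, 5), Add(-6, Mul(-1, -3))) = Mul(3, Add(-6, 3)) = Mul(3, -3) = -9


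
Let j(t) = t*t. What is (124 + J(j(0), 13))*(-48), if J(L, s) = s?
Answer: -6576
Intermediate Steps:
j(t) = t²
(124 + J(j(0), 13))*(-48) = (124 + 13)*(-48) = 137*(-48) = -6576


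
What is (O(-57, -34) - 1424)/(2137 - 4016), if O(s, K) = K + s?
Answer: 1515/1879 ≈ 0.80628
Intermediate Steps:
(O(-57, -34) - 1424)/(2137 - 4016) = ((-34 - 57) - 1424)/(2137 - 4016) = (-91 - 1424)/(-1879) = -1515*(-1/1879) = 1515/1879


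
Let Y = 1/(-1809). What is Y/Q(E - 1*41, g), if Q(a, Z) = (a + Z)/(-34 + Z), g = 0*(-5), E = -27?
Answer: -1/3618 ≈ -0.00027640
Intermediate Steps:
g = 0
Y = -1/1809 ≈ -0.00055279
Q(a, Z) = (Z + a)/(-34 + Z)
Y/Q(E - 1*41, g) = -(-34 + 0)/(0 + (-27 - 1*41))/1809 = -(-34/(0 + (-27 - 41)))/1809 = -(-34/(0 - 68))/1809 = -1/(1809*((-1/34*(-68)))) = -1/1809/2 = -1/1809*½ = -1/3618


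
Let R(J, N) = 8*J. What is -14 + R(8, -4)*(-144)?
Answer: -9230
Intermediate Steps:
-14 + R(8, -4)*(-144) = -14 + (8*8)*(-144) = -14 + 64*(-144) = -14 - 9216 = -9230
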